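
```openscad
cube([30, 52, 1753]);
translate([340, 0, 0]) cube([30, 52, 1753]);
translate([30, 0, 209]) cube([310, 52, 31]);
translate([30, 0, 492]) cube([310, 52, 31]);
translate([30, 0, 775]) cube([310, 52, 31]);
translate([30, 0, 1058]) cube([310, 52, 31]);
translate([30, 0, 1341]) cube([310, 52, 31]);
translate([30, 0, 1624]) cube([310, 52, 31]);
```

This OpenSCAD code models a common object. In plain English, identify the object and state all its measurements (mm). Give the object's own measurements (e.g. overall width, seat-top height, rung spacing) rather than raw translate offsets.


A straight ladder. Two 30×52 mm vertical rails, 1753 mm tall, stand 370 mm apart (outside-to-outside) with their front faces coplanar on the −y side. 6 rungs, each 52 mm deep and 31 mm tall, span between the inner faces of the rails, front faces flush with the rails. The lowest rung's underside is at z = 209 mm and rungs are spaced 283 mm apart (underside to underside).


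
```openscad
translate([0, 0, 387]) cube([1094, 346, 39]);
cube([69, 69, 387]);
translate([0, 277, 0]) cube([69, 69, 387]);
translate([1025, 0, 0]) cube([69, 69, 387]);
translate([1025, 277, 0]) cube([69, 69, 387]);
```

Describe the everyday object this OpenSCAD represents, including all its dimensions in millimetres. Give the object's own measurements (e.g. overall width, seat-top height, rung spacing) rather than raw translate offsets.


A long wooden bench with a 1094 mm (x) × 346 mm (y) seat, 39 mm thick, its top surface 426 mm above the floor. Four 69 mm square legs at the seat corners, flush with the edges, run from z = 0 to the seat underside.


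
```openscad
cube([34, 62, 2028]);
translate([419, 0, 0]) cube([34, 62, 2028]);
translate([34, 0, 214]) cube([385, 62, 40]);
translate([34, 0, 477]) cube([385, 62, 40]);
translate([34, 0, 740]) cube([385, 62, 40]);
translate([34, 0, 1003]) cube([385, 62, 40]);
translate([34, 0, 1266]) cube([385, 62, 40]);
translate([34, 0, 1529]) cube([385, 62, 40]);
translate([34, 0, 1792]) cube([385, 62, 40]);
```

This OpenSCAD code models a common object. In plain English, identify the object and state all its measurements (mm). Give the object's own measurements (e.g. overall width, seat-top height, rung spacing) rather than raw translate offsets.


A straight ladder. Two 34×62 mm vertical rails, 2028 mm tall, stand 453 mm apart (outside-to-outside) with their front faces coplanar on the −y side. 7 rungs, each 62 mm deep and 40 mm tall, span between the inner faces of the rails, front faces flush with the rails. The lowest rung's underside is at z = 214 mm and rungs are spaced 263 mm apart (underside to underside).


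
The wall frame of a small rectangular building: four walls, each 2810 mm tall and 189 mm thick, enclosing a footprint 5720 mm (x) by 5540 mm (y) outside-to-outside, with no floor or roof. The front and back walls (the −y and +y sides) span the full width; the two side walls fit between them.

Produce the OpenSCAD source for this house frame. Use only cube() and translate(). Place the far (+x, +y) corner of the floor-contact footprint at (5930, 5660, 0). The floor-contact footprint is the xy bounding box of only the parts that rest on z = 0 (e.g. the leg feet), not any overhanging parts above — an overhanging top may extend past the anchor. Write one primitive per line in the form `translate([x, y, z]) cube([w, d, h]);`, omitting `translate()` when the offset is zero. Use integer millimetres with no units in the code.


translate([210, 120, 0]) cube([5720, 189, 2810]);
translate([210, 5471, 0]) cube([5720, 189, 2810]);
translate([210, 309, 0]) cube([189, 5162, 2810]);
translate([5741, 309, 0]) cube([189, 5162, 2810]);


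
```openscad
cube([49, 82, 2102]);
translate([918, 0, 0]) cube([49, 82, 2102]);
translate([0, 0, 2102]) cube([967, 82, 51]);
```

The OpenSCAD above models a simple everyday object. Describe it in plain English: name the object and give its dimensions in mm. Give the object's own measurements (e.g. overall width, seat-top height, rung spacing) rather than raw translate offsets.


A door frame. The clear opening is 869 mm wide and 2102 mm high. Two 49 mm wide jambs, 82 mm deep, stand either side of the opening from the floor to the top of the opening. A 51 mm thick head sits across the top of both jambs, spanning the full outside width of the frame.


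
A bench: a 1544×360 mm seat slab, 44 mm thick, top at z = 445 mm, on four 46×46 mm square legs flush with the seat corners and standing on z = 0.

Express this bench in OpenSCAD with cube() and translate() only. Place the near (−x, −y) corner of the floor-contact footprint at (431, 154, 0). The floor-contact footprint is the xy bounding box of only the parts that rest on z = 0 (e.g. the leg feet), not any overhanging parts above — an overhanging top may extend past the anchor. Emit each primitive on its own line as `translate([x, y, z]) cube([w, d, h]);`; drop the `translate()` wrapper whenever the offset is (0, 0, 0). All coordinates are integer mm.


translate([431, 154, 401]) cube([1544, 360, 44]);
translate([431, 154, 0]) cube([46, 46, 401]);
translate([431, 468, 0]) cube([46, 46, 401]);
translate([1929, 154, 0]) cube([46, 46, 401]);
translate([1929, 468, 0]) cube([46, 46, 401]);


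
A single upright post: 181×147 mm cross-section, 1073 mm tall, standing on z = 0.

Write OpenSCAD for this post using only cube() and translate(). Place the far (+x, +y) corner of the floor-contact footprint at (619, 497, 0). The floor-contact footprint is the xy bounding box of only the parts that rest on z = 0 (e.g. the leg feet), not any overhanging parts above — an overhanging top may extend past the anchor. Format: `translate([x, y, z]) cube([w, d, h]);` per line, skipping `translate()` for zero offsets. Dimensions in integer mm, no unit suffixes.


translate([438, 350, 0]) cube([181, 147, 1073]);


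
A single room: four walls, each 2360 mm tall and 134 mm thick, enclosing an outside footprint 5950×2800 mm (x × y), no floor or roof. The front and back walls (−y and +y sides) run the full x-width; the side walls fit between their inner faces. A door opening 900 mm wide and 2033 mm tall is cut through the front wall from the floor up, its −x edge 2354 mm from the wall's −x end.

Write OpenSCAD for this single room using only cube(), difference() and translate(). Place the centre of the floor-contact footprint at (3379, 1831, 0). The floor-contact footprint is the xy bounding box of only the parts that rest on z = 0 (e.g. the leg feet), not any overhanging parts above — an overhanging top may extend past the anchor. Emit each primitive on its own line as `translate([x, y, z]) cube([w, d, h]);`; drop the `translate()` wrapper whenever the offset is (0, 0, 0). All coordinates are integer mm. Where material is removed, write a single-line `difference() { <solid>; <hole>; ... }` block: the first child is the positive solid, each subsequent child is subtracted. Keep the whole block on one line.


difference() { translate([404, 431, 0]) cube([5950, 134, 2360]); translate([2758, 431, 0]) cube([900, 134, 2033]); }
translate([404, 3097, 0]) cube([5950, 134, 2360]);
translate([404, 565, 0]) cube([134, 2532, 2360]);
translate([6220, 565, 0]) cube([134, 2532, 2360]);


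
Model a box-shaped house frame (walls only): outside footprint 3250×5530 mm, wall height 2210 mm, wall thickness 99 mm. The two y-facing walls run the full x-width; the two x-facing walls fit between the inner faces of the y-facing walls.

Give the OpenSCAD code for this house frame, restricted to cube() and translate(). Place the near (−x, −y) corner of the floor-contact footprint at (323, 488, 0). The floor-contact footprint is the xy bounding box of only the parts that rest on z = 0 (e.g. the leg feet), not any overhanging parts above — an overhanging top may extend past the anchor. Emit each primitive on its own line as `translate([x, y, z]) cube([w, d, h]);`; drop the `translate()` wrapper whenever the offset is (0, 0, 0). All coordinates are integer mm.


translate([323, 488, 0]) cube([3250, 99, 2210]);
translate([323, 5919, 0]) cube([3250, 99, 2210]);
translate([323, 587, 0]) cube([99, 5332, 2210]);
translate([3474, 587, 0]) cube([99, 5332, 2210]);


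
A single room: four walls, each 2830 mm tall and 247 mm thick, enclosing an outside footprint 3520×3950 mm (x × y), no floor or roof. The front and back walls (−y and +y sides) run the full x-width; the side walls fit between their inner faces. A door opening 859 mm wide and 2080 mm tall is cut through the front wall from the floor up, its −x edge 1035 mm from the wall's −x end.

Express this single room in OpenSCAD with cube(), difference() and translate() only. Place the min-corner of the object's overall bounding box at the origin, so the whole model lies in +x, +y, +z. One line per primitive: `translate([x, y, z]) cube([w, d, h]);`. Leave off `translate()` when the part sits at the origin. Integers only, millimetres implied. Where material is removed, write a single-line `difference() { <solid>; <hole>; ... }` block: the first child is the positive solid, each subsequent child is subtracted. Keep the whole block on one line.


difference() { cube([3520, 247, 2830]); translate([1035, 0, 0]) cube([859, 247, 2080]); }
translate([0, 3703, 0]) cube([3520, 247, 2830]);
translate([0, 247, 0]) cube([247, 3456, 2830]);
translate([3273, 247, 0]) cube([247, 3456, 2830]);


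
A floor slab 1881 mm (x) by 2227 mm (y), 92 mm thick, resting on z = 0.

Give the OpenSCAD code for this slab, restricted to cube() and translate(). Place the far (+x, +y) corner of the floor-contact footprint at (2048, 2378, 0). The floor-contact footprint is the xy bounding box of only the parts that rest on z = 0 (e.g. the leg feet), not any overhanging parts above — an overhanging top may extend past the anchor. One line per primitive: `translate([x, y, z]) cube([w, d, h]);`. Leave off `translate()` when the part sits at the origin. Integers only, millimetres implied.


translate([167, 151, 0]) cube([1881, 2227, 92]);


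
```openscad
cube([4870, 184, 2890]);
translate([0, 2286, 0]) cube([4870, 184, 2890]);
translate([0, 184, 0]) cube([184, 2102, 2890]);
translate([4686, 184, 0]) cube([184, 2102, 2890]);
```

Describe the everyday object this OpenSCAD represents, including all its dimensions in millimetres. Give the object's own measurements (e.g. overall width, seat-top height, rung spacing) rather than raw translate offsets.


The wall frame of a small rectangular building: four walls, each 2890 mm tall and 184 mm thick, enclosing a footprint 4870 mm (x) by 2470 mm (y) outside-to-outside, with no floor or roof. The front and back walls (the −y and +y sides) span the full width; the two side walls fit between them.


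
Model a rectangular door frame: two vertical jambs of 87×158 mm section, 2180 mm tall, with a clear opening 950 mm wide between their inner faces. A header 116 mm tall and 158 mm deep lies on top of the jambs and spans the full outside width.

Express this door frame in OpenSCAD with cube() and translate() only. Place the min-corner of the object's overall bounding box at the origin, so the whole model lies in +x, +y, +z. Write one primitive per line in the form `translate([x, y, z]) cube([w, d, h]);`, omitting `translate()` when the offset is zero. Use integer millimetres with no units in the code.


cube([87, 158, 2180]);
translate([1037, 0, 0]) cube([87, 158, 2180]);
translate([0, 0, 2180]) cube([1124, 158, 116]);


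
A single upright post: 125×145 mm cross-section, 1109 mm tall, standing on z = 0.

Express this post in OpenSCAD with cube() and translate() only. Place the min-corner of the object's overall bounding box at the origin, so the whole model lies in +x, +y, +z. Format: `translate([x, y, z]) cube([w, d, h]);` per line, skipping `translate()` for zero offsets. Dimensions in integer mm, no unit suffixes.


cube([125, 145, 1109]);


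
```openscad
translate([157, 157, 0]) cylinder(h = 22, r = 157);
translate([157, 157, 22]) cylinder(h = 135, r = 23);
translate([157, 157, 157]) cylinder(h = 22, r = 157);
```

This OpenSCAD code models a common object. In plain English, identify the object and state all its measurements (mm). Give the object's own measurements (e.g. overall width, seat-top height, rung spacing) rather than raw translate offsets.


A spool: two coaxial disc flanges of radius 157 mm and thickness 22 mm, joined by a core cylinder of radius 23 mm and height 135 mm. The lower flange rests on z = 0 and the three cylinders share a vertical axis.


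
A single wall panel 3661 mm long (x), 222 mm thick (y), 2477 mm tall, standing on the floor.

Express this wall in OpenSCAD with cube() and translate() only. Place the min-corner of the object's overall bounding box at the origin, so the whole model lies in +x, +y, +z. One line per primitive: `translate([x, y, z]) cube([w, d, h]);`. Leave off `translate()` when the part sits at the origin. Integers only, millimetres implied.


cube([3661, 222, 2477]);


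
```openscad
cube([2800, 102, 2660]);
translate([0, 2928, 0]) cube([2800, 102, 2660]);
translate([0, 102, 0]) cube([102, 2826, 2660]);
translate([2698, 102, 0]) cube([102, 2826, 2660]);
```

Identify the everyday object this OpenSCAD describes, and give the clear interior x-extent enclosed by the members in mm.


A house (or room) frame. The interior width is 2596 mm.

Four 2660 mm walls enclosing a rectangle with no floor or roof — a room or house frame. Outside width is 2800 mm and wall thickness is 102 mm, so the interior width is 2800 − 2 × 102 = 2596 mm.


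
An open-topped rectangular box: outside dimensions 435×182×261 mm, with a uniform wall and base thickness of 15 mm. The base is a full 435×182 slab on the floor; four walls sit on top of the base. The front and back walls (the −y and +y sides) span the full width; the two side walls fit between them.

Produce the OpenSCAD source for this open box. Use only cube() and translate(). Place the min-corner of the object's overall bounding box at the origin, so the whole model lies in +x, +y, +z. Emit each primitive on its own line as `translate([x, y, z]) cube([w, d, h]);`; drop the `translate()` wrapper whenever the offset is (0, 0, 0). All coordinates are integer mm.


cube([435, 182, 15]);
translate([0, 0, 15]) cube([435, 15, 246]);
translate([0, 167, 15]) cube([435, 15, 246]);
translate([0, 15, 15]) cube([15, 152, 246]);
translate([420, 15, 15]) cube([15, 152, 246]);


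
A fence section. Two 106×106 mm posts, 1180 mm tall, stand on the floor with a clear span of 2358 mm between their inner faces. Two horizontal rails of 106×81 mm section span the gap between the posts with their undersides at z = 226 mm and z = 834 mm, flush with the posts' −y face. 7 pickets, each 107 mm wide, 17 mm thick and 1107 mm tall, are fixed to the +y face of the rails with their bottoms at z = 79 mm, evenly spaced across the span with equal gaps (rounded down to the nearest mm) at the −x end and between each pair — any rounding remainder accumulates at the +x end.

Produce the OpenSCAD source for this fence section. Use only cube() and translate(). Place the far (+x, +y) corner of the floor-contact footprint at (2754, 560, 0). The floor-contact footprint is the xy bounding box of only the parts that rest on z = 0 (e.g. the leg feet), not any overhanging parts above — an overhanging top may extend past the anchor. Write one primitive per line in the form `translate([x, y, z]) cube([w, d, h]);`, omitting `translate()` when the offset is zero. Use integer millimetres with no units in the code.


translate([184, 454, 0]) cube([106, 106, 1180]);
translate([2648, 454, 0]) cube([106, 106, 1180]);
translate([290, 454, 226]) cube([2358, 106, 81]);
translate([290, 454, 834]) cube([2358, 106, 81]);
translate([491, 560, 79]) cube([107, 17, 1107]);
translate([799, 560, 79]) cube([107, 17, 1107]);
translate([1107, 560, 79]) cube([107, 17, 1107]);
translate([1415, 560, 79]) cube([107, 17, 1107]);
translate([1723, 560, 79]) cube([107, 17, 1107]);
translate([2031, 560, 79]) cube([107, 17, 1107]);
translate([2339, 560, 79]) cube([107, 17, 1107]);


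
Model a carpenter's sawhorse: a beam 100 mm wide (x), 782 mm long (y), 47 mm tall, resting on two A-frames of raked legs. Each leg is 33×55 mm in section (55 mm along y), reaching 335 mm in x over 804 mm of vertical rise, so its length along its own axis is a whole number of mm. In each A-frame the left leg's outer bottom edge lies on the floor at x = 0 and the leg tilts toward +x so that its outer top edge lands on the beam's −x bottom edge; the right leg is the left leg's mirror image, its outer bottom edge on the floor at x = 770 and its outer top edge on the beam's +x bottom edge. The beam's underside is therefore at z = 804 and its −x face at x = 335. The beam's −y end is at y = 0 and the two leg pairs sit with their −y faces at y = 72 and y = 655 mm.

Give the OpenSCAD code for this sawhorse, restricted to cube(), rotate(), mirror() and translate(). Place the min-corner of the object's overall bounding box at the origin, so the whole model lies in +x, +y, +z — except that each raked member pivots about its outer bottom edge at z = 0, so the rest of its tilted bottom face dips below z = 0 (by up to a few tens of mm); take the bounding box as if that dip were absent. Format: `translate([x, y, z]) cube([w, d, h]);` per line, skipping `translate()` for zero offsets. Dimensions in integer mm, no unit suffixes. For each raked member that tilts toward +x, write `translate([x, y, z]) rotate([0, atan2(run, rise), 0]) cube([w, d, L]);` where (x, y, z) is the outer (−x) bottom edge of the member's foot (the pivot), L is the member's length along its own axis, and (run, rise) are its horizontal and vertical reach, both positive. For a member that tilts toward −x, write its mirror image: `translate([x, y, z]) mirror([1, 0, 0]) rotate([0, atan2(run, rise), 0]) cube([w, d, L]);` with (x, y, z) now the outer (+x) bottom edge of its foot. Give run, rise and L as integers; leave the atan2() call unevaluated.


translate([335, 0, 804]) cube([100, 782, 47]);
translate([0, 72, 0]) rotate([0, atan2(335, 804), 0]) cube([33, 55, 871]);
translate([770, 72, 0]) mirror([1, 0, 0]) rotate([0, atan2(335, 804), 0]) cube([33, 55, 871]);
translate([0, 655, 0]) rotate([0, atan2(335, 804), 0]) cube([33, 55, 871]);
translate([770, 655, 0]) mirror([1, 0, 0]) rotate([0, atan2(335, 804), 0]) cube([33, 55, 871]);


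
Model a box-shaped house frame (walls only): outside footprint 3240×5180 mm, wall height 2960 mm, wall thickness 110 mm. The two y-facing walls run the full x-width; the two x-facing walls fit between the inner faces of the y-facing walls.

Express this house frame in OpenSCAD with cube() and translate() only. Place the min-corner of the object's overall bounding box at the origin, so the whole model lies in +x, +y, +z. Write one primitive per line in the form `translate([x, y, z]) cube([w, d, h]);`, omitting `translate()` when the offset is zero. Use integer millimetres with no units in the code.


cube([3240, 110, 2960]);
translate([0, 5070, 0]) cube([3240, 110, 2960]);
translate([0, 110, 0]) cube([110, 4960, 2960]);
translate([3130, 110, 0]) cube([110, 4960, 2960]);


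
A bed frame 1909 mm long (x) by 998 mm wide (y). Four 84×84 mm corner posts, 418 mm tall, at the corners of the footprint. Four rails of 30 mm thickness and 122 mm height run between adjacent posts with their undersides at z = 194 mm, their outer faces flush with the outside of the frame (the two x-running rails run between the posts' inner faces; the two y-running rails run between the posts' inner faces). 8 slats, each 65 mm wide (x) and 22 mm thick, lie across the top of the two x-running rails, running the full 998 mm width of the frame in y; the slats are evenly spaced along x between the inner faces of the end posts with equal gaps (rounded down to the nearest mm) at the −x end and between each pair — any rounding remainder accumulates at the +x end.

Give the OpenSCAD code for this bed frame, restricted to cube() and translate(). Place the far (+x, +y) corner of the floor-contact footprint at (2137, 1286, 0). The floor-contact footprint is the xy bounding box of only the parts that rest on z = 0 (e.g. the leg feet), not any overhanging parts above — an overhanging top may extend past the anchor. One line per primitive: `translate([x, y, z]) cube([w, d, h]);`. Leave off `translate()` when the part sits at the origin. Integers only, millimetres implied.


translate([228, 288, 0]) cube([84, 84, 418]);
translate([228, 1202, 0]) cube([84, 84, 418]);
translate([2053, 288, 0]) cube([84, 84, 418]);
translate([2053, 1202, 0]) cube([84, 84, 418]);
translate([312, 288, 194]) cube([1741, 30, 122]);
translate([312, 1256, 194]) cube([1741, 30, 122]);
translate([228, 372, 194]) cube([30, 830, 122]);
translate([2107, 372, 194]) cube([30, 830, 122]);
translate([447, 288, 316]) cube([65, 998, 22]);
translate([647, 288, 316]) cube([65, 998, 22]);
translate([847, 288, 316]) cube([65, 998, 22]);
translate([1047, 288, 316]) cube([65, 998, 22]);
translate([1247, 288, 316]) cube([65, 998, 22]);
translate([1447, 288, 316]) cube([65, 998, 22]);
translate([1647, 288, 316]) cube([65, 998, 22]);
translate([1847, 288, 316]) cube([65, 998, 22]);


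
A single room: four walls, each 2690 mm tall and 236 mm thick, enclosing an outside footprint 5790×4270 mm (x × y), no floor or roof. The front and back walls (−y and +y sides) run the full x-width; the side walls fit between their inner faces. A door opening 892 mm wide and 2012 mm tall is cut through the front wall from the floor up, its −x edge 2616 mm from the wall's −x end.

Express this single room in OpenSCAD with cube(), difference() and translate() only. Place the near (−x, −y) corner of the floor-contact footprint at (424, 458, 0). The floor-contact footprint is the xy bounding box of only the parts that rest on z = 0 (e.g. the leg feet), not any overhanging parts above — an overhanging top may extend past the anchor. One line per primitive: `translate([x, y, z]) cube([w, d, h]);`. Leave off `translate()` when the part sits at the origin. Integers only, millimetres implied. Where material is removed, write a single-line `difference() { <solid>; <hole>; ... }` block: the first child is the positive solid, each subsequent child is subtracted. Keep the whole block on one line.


difference() { translate([424, 458, 0]) cube([5790, 236, 2690]); translate([3040, 458, 0]) cube([892, 236, 2012]); }
translate([424, 4492, 0]) cube([5790, 236, 2690]);
translate([424, 694, 0]) cube([236, 3798, 2690]);
translate([5978, 694, 0]) cube([236, 3798, 2690]);


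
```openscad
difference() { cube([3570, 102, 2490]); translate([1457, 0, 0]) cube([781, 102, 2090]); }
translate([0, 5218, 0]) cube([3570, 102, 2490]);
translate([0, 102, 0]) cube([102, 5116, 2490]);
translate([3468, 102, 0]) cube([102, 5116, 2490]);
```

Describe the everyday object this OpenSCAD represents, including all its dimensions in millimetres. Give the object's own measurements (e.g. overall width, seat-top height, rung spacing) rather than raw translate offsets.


A single room: four walls, each 2490 mm tall and 102 mm thick, enclosing an outside footprint 3570×5320 mm (x × y), no floor or roof. The front and back walls (−y and +y sides) run the full x-width; the side walls fit between their inner faces. A door opening 781 mm wide and 2090 mm tall is cut through the front wall from the floor up, its −x edge 1457 mm from the wall's −x end.


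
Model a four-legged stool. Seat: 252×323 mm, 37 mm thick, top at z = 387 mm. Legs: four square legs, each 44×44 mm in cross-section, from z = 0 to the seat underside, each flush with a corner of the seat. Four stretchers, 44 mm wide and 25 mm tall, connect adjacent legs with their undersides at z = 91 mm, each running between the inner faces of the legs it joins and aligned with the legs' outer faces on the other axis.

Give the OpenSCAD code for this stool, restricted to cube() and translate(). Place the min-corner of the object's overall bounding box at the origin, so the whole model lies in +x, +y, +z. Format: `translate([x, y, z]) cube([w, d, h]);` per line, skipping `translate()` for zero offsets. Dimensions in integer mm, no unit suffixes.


translate([0, 0, 350]) cube([252, 323, 37]);
cube([44, 44, 350]);
translate([208, 0, 0]) cube([44, 44, 350]);
translate([0, 279, 0]) cube([44, 44, 350]);
translate([208, 279, 0]) cube([44, 44, 350]);
translate([44, 0, 91]) cube([164, 44, 25]);
translate([44, 279, 91]) cube([164, 44, 25]);
translate([0, 44, 91]) cube([44, 235, 25]);
translate([208, 44, 91]) cube([44, 235, 25]);


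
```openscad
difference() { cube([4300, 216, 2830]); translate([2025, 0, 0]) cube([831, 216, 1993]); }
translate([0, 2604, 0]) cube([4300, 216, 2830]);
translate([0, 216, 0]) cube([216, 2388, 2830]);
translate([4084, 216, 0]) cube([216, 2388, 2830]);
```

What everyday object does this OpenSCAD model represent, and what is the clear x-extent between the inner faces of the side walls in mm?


A single room. The interior width is 3868 mm.

Four walls enclosing a rectangle with a door in the front wall — a room. Outside width 4300 minus two 216 mm walls gives 3868 mm.


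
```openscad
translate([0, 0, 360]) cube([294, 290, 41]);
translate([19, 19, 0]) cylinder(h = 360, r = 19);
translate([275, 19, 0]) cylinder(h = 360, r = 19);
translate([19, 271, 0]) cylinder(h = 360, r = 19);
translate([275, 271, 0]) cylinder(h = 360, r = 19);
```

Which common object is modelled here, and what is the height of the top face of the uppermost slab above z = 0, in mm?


A stool. The seat height is 401 mm.

A 294×290×41 slab at z = 360 on four corner cylinders — a stool. The seat top is 360 + 41 = 401 mm.


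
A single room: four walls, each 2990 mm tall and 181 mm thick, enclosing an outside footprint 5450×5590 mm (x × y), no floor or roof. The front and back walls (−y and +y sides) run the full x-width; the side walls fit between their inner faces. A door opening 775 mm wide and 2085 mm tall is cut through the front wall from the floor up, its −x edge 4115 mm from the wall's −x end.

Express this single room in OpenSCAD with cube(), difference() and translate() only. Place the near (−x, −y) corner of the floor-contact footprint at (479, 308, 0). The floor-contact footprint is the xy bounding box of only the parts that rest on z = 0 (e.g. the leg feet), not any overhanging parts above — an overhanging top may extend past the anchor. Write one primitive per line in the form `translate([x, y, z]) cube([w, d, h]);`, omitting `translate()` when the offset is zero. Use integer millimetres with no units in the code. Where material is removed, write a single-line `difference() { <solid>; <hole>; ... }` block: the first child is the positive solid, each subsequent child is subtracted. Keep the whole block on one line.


difference() { translate([479, 308, 0]) cube([5450, 181, 2990]); translate([4594, 308, 0]) cube([775, 181, 2085]); }
translate([479, 5717, 0]) cube([5450, 181, 2990]);
translate([479, 489, 0]) cube([181, 5228, 2990]);
translate([5748, 489, 0]) cube([181, 5228, 2990]);


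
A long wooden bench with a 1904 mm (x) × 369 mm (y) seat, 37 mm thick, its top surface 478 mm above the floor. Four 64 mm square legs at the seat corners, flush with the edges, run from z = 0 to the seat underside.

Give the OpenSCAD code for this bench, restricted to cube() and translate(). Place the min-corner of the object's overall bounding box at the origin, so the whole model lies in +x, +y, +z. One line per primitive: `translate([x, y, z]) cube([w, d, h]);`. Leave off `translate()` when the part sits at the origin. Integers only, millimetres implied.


translate([0, 0, 441]) cube([1904, 369, 37]);
cube([64, 64, 441]);
translate([0, 305, 0]) cube([64, 64, 441]);
translate([1840, 0, 0]) cube([64, 64, 441]);
translate([1840, 305, 0]) cube([64, 64, 441]);


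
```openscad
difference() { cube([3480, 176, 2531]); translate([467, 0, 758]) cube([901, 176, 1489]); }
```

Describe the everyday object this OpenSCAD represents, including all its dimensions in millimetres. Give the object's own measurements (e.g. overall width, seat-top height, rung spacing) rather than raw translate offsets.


A wall 3480 mm long (x), 176 mm thick (y), 2531 mm tall, with a rectangular window opening cut through it. The opening is 901 mm wide and 1489 mm tall; its sill is at z = 758 mm and its near (−x) edge is 467 mm from the wall's −x end. The opening passes through the full wall thickness.


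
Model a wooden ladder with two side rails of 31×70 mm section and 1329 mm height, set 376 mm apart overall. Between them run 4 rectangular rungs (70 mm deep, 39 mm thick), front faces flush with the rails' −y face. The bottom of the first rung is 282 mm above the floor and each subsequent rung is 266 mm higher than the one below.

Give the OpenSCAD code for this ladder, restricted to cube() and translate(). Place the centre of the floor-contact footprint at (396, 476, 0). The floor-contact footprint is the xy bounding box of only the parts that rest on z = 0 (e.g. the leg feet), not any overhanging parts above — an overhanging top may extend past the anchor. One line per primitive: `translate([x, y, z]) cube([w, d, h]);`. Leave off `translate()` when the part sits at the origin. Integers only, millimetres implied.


translate([208, 441, 0]) cube([31, 70, 1329]);
translate([553, 441, 0]) cube([31, 70, 1329]);
translate([239, 441, 282]) cube([314, 70, 39]);
translate([239, 441, 548]) cube([314, 70, 39]);
translate([239, 441, 814]) cube([314, 70, 39]);
translate([239, 441, 1080]) cube([314, 70, 39]);


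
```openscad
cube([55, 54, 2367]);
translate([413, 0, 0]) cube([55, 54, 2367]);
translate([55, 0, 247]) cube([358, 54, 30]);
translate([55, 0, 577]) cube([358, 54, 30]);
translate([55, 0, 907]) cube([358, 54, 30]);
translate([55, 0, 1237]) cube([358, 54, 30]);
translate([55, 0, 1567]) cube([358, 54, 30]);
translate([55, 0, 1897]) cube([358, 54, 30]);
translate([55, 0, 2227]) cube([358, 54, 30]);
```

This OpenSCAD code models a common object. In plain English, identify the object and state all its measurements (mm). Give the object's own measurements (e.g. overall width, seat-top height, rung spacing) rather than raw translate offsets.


A straight ladder. Two 55×54 mm vertical rails, 2367 mm tall, stand 468 mm apart (outside-to-outside) with their front faces coplanar on the −y side. 7 rungs, each 54 mm deep and 30 mm tall, span between the inner faces of the rails, front faces flush with the rails. The lowest rung's underside is at z = 247 mm and rungs are spaced 330 mm apart (underside to underside).


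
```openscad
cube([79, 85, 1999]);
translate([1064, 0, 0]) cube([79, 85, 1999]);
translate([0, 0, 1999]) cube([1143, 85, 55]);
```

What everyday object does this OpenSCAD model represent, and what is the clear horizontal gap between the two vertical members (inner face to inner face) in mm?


A door frame. The clear opening width is 985 mm.

Two 1999 mm tall posts with a header on top — a door frame. The left jamb is 79 mm wide at x = 0; the right jamb starts at x = 1064. The clear opening is 1064 − 79 = 985 mm.


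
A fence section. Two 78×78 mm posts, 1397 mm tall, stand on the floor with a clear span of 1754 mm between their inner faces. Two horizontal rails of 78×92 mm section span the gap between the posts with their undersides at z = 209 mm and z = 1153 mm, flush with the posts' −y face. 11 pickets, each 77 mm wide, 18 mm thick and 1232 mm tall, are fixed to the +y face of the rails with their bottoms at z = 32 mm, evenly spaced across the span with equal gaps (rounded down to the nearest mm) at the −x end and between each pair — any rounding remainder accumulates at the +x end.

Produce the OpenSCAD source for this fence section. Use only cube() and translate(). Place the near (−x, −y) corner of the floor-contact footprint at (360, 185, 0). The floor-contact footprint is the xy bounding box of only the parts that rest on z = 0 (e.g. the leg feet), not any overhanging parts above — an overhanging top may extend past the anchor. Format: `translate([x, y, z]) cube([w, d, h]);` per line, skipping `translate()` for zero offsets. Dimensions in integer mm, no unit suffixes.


translate([360, 185, 0]) cube([78, 78, 1397]);
translate([2192, 185, 0]) cube([78, 78, 1397]);
translate([438, 185, 209]) cube([1754, 78, 92]);
translate([438, 185, 1153]) cube([1754, 78, 92]);
translate([513, 263, 32]) cube([77, 18, 1232]);
translate([665, 263, 32]) cube([77, 18, 1232]);
translate([817, 263, 32]) cube([77, 18, 1232]);
translate([969, 263, 32]) cube([77, 18, 1232]);
translate([1121, 263, 32]) cube([77, 18, 1232]);
translate([1273, 263, 32]) cube([77, 18, 1232]);
translate([1425, 263, 32]) cube([77, 18, 1232]);
translate([1577, 263, 32]) cube([77, 18, 1232]);
translate([1729, 263, 32]) cube([77, 18, 1232]);
translate([1881, 263, 32]) cube([77, 18, 1232]);
translate([2033, 263, 32]) cube([77, 18, 1232]);


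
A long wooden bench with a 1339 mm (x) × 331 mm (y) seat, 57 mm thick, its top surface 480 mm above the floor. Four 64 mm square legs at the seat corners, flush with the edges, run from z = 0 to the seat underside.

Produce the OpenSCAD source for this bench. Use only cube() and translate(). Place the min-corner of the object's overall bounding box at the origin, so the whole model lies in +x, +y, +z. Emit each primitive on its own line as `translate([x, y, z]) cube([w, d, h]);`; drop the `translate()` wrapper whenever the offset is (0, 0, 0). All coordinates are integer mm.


translate([0, 0, 423]) cube([1339, 331, 57]);
cube([64, 64, 423]);
translate([0, 267, 0]) cube([64, 64, 423]);
translate([1275, 0, 0]) cube([64, 64, 423]);
translate([1275, 267, 0]) cube([64, 64, 423]);


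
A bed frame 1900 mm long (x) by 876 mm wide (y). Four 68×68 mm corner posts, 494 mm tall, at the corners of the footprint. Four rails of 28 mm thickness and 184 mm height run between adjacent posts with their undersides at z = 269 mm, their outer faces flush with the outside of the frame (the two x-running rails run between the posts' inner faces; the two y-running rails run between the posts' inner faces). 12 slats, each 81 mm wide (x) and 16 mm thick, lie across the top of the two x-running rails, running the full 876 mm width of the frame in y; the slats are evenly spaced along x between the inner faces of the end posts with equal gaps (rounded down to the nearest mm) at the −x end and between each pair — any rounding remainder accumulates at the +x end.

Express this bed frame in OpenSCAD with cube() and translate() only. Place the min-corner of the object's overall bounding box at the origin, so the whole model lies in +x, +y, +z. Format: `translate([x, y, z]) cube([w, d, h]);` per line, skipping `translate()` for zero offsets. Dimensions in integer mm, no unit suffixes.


cube([68, 68, 494]);
translate([0, 808, 0]) cube([68, 68, 494]);
translate([1832, 0, 0]) cube([68, 68, 494]);
translate([1832, 808, 0]) cube([68, 68, 494]);
translate([68, 0, 269]) cube([1764, 28, 184]);
translate([68, 848, 269]) cube([1764, 28, 184]);
translate([0, 68, 269]) cube([28, 740, 184]);
translate([1872, 68, 269]) cube([28, 740, 184]);
translate([128, 0, 453]) cube([81, 876, 16]);
translate([269, 0, 453]) cube([81, 876, 16]);
translate([410, 0, 453]) cube([81, 876, 16]);
translate([551, 0, 453]) cube([81, 876, 16]);
translate([692, 0, 453]) cube([81, 876, 16]);
translate([833, 0, 453]) cube([81, 876, 16]);
translate([974, 0, 453]) cube([81, 876, 16]);
translate([1115, 0, 453]) cube([81, 876, 16]);
translate([1256, 0, 453]) cube([81, 876, 16]);
translate([1397, 0, 453]) cube([81, 876, 16]);
translate([1538, 0, 453]) cube([81, 876, 16]);
translate([1679, 0, 453]) cube([81, 876, 16]);


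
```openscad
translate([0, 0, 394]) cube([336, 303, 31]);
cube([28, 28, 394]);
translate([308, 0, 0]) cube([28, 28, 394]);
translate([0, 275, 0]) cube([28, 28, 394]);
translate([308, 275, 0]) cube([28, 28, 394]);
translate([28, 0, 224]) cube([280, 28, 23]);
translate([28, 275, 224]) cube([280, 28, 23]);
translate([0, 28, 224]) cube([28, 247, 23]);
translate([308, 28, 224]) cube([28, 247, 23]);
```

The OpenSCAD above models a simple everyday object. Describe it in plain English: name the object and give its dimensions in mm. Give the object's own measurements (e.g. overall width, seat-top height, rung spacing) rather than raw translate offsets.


A four-legged stool. The seat is a 336×303×31 mm slab whose top surface is at z = 425 mm; four square legs, each 28×28 mm in cross-section, run from the floor (z = 0) to the underside of the seat, each flush with a corner of the seat. Four stretchers, 28 mm wide and 23 mm tall, connect adjacent legs with their undersides at z = 224 mm, each running between the inner faces of the legs it joins and aligned with the legs' outer faces on the other axis.


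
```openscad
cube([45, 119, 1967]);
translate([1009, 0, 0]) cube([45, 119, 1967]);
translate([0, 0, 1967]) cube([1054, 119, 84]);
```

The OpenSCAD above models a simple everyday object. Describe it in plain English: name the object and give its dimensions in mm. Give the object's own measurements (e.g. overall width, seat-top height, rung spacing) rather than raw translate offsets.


A door frame. The clear opening is 964 mm wide and 1967 mm high. Two 45 mm wide jambs, 119 mm deep, stand either side of the opening from the floor to the top of the opening. A 84 mm thick head sits across the top of both jambs, spanning the full outside width of the frame.


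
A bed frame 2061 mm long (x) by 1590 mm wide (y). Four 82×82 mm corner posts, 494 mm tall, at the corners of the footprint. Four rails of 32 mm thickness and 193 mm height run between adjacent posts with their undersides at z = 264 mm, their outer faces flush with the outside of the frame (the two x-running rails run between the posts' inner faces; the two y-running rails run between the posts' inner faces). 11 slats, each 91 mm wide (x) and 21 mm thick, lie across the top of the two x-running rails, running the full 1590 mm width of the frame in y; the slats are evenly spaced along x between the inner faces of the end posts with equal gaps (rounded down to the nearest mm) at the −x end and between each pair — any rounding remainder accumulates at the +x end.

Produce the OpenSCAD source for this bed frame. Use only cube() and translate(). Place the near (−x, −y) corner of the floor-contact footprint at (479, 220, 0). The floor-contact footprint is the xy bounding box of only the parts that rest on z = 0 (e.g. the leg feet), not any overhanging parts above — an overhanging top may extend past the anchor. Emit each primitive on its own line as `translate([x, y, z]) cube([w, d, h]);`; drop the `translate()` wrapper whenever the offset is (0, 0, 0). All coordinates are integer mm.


// slat z = rail_z + rail_h = 264 + 193 = 457
// slat gap = ⌊(1897 − 11·91) / 12⌋ = 74
translate([479, 220, 0]) cube([82, 82, 494]);
translate([479, 1728, 0]) cube([82, 82, 494]);
translate([2458, 220, 0]) cube([82, 82, 494]);
translate([2458, 1728, 0]) cube([82, 82, 494]);
translate([561, 220, 264]) cube([1897, 32, 193]);
translate([561, 1778, 264]) cube([1897, 32, 193]);
translate([479, 302, 264]) cube([32, 1426, 193]);
translate([2508, 302, 264]) cube([32, 1426, 193]);
translate([635, 220, 457]) cube([91, 1590, 21]);
translate([800, 220, 457]) cube([91, 1590, 21]);
translate([965, 220, 457]) cube([91, 1590, 21]);
translate([1130, 220, 457]) cube([91, 1590, 21]);
translate([1295, 220, 457]) cube([91, 1590, 21]);
translate([1460, 220, 457]) cube([91, 1590, 21]);
translate([1625, 220, 457]) cube([91, 1590, 21]);
translate([1790, 220, 457]) cube([91, 1590, 21]);
translate([1955, 220, 457]) cube([91, 1590, 21]);
translate([2120, 220, 457]) cube([91, 1590, 21]);
translate([2285, 220, 457]) cube([91, 1590, 21]);


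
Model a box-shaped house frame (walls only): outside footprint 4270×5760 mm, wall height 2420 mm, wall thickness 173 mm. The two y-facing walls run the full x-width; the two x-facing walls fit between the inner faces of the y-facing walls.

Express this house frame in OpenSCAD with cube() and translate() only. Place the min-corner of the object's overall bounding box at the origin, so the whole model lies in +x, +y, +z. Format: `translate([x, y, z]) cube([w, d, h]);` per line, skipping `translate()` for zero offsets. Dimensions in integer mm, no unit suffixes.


cube([4270, 173, 2420]);
translate([0, 5587, 0]) cube([4270, 173, 2420]);
translate([0, 173, 0]) cube([173, 5414, 2420]);
translate([4097, 173, 0]) cube([173, 5414, 2420]);
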